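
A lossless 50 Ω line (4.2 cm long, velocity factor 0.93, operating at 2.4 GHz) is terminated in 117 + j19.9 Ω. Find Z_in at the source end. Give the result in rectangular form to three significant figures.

Z_in ≈ 28.5 + j27 Ω

λ = v/f = 0.93·c / 2.4 GHz = 0.116 m
βl = 2π·l/λ = 2π × 0.361 = 130°
tan(βl) = tan(130°) = -1.19
Z_in = Z_0·(Z_L + jZ_0·tanβl)/(Z_0 + jZ_L·tanβl)
     = 50·(117 − j39.6)/(73.7 − j139)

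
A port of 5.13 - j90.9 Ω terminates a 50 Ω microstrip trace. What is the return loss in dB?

Γ = (-44.87 − j90.9)/(55.13 − j90.9), |Γ| = 0.954
RL = −20·log₁₀|Γ| = −20·log₁₀(0.954)

RL ≈ 0.413 dB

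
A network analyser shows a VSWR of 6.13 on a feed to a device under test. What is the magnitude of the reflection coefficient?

|Γ| ≈ 0.719

|Γ| = (S − 1)/(S + 1) = (6.13 − 1)/(6.13 + 1) = 5.13/7.13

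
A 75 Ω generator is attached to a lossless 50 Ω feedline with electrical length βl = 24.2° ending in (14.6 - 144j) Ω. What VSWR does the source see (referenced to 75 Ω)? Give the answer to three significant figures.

tan(βl) = 0.449
Z_in = Z_0·(Z_L + jZ_0·tanβl)/(Z_0 + jZ_L·tanβl) = 3.32 − j53.2 Ω
Γ_s = (Z_in − Z_s)/(Z_in + Z_s) = (-71.7 − j53.2)/(78.3 − j53.2), |Γ_s| = 0.943
VSWR = (1 + |Γ_s|)/(1 − |Γ_s|)

VSWR ≈ 33.9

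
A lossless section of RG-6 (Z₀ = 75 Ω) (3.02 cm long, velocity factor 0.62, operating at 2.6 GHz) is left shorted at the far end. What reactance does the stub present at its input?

X_in ≈ -39.9 Ω (capacitive)

λ = v/f = 0.62·c / 2.6 GHz = 0.0715 m
βl = 2π·l/λ = 2π × 0.422 = 152°
tan(βl) = -0.532
For a shorted stub, Z_in = jZ_0·tan(βl)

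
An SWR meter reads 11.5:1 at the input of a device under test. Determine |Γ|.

|Γ| ≈ 0.84

|Γ| = (S − 1)/(S + 1) = (11.5 − 1)/(11.5 + 1) = 10.5/12.5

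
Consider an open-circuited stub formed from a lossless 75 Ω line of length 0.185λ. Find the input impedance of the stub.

Z_in ≈ −j32.5 Ω

βl = 2π × 0.185 = 66.6°
tan(βl) = 2.31
For an open-circuited stub, Z_in = −jZ_0·cot(βl) = −jZ_0/tan(βl)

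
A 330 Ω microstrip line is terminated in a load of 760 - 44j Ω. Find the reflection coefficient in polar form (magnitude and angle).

Γ ≈ 0.396 ∠ -3.53°

Γ = (Z_L − Z_0)/(Z_L + Z_0) = (430 − j44)/(1090 − j44)
|Γ| = 432/1090 = 0.396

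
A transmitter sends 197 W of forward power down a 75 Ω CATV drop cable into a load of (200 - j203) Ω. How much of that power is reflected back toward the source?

P_reflected ≈ 95.8 W

|Γ| = |(125 − j203)/(275 − j203)| = 0.697
|Γ|² = 0.486
P_refl = |Γ|²·P_inc = 95.8 W, P_del = (1 − |Γ|²)·P_inc = 101 W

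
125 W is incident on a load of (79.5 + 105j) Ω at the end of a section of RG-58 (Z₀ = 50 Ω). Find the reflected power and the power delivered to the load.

P_reflected ≈ 53.5 W; P_delivered ≈ 71.5 W

|Γ| = |(29.5 + j105)/(129.5 + j105)| = 0.654
|Γ|² = 0.428
P_refl = |Γ|²·P_inc = 53.5 W, P_del = (1 − |Γ|²)·P_inc = 71.5 W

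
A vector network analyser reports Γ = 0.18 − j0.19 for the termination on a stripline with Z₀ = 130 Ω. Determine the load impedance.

Z_L ≈ 171 − j69.7 Ω

Z_L = Z_0·(1 + Γ)/(1 − Γ) = 130·(1.18 − j0.19)/(0.82 + j0.19)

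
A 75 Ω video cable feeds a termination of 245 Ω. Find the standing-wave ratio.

VSWR ≈ 3.27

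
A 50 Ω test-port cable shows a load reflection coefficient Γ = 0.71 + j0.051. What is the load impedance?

Z_L ≈ 284 + j58.8 Ω

Z_L = Z_0·(1 + Γ)/(1 − Γ) = 50·(1.71 + j0.051)/(0.29 − j0.051)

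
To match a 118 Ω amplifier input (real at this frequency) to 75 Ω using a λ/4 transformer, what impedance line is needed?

Z_qwt = √(Z_0·R_L) = √(75 × 118) = √8850

Z_qwt ≈ 94.1 Ω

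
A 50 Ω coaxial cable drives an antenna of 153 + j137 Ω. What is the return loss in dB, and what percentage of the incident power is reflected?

RL ≈ 3.1 dB; 49% of incident power reflected

Γ = (103 + j137)/(203 + j137), |Γ| = 0.7
RL = −20·log₁₀(0.7) = 3.1 dB
P_refl/P_inc = |Γ|² = 0.49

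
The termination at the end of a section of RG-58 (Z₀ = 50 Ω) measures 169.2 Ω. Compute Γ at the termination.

Γ = (Z_L − Z_0)/(Z_L + Z_0) = (169.2 − 50)/(169.2 + 50) = 119.2/219.2

Γ = 0.544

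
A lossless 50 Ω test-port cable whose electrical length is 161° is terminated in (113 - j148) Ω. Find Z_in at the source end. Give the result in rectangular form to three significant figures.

Z_in ≈ 209 + j150 Ω

tan(βl) = tan(161°) = -0.344
Z_in = Z_0·(Z_L + jZ_0·tanβl)/(Z_0 + jZ_L·tanβl)
     = 50·(113 − j165)/(-0.96 − j38.9)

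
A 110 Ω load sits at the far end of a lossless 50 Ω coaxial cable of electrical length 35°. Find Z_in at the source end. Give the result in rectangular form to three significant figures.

Z_in ≈ 48.6 − j39.9 Ω

tan(βl) = tan(35°) = 0.7
Z_in = Z_0·(Z_L + jZ_0·tanβl)/(Z_0 + jZ_L·tanβl)
     = 50·(110 + j35)/(50 + j77)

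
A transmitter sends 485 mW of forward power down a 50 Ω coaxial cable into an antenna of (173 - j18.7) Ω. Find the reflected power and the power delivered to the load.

|Γ| = |(123 − j18.7)/(223 − j18.7)| = 0.556
|Γ|² = 0.309
P_refl = |Γ|²·P_inc = 150 mW, P_del = (1 − |Γ|²)·P_inc = 335 mW

P_reflected ≈ 150 mW; P_delivered ≈ 335 mW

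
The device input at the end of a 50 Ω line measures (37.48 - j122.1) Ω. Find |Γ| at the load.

|Γ| ≈ 0.817

Γ = (Z_L − Z_0)/(Z_L + Z_0) = (-12.52 − j122.1)/(87.48 − j122.1)
|Γ| = 123/150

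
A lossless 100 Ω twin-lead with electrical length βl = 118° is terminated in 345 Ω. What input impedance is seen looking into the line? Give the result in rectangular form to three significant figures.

tan(βl) = tan(118°) = -1.88
Z_in = Z_0·(Z_L + jZ_0·tanβl)/(Z_0 + jZ_L·tanβl)
     = 100·(345 − j188)/(100 − j649)

Z_in ≈ 36.3 + j47.6 Ω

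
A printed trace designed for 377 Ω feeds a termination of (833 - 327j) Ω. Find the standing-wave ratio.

Γ = (Z_L − Z_0)/(Z_L + Z_0) = (456 − j327)/(1210 − j327)
|Γ| = 561/1250 = 0.448
VSWR = (1 + |Γ|)/(1 − |Γ|) = 1.45/0.552

VSWR ≈ 2.62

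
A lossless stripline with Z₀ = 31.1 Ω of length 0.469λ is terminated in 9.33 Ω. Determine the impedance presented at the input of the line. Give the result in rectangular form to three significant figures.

βl = 2π × 0.469 = 169°
tan(βl) = tan(169°) = -0.197
Z_in = Z_0·(Z_L + jZ_0·tanβl)/(Z_0 + jZ_L·tanβl)
     = 31.1·(9.33 − j6.14)/(31.1 − j1.84)

Z_in ≈ 9.66 − j5.56 Ω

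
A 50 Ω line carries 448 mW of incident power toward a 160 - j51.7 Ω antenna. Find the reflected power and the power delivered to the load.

P_reflected ≈ 141 mW; P_delivered ≈ 307 mW

|Γ| = |(110 − j51.7)/(210 − j51.7)| = 0.562
|Γ|² = 0.316
P_refl = |Γ|²·P_inc = 141 mW, P_del = (1 − |Γ|²)·P_inc = 307 mW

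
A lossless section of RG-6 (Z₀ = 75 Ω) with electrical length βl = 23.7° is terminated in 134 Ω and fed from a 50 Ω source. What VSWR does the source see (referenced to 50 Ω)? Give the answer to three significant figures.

VSWR ≈ 2.49

tan(βl) = 0.439
Z_in = Z_0·(Z_L + jZ_0·tanβl)/(Z_0 + jZ_L·tanβl) = 99 − j44.7 Ω
Γ_s = (Z_in − Z_s)/(Z_in + Z_s) = (49 − j44.7)/(149 − j44.7), |Γ_s| = 0.426
VSWR = (1 + |Γ_s|)/(1 − |Γ_s|)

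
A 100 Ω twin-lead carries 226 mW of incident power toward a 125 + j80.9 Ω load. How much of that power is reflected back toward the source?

P_reflected ≈ 28.3 mW

|Γ| = |(25 + j80.9)/(225 + j80.9)| = 0.354
|Γ|² = 0.125
P_refl = |Γ|²·P_inc = 28.3 mW, P_del = (1 − |Γ|²)·P_inc = 198 mW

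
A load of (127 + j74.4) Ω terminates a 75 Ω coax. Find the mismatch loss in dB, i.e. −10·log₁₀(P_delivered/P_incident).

mismatch loss ≈ 0.85 dB

Γ = (52 + j74.4)/(202 + j74.4), |Γ| = 0.422
|Γ|² = 0.178, so P_del/P_inc = 1 − |Γ|² = 0.822
ML = −10·log₁₀(1 − |Γ|²)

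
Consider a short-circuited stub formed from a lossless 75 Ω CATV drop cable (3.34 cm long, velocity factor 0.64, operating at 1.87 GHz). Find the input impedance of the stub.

Z_in ≈ −j147 Ω

λ = v/f = 0.64·c / 1.87 GHz = 0.103 m
βl = 2π·l/λ = 2π × 0.325 = 117°
tan(βl) = -1.95
For a short-circuited stub, Z_in = jZ_0·tan(βl)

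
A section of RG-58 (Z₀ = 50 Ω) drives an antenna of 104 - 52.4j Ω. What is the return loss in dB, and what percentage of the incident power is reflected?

Γ = (54 − j52.4)/(154 − j52.4), |Γ| = 0.463
RL = −20·log₁₀(0.463) = 6.7 dB
P_refl/P_inc = |Γ|² = 0.214

RL ≈ 6.7 dB; 21.4% of incident power reflected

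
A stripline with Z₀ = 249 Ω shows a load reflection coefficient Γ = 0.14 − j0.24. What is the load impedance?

Z_L = Z_0·(1 + Γ)/(1 − Γ) = 249·(1.14 − j0.24)/(0.86 + j0.24)

Z_L ≈ 288 − j150 Ω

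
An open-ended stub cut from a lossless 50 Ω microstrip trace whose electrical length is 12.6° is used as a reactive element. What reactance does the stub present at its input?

tan(βl) = 0.224
For an open-ended stub, Z_in = −jZ_0·cot(βl) = −jZ_0/tan(βl)

X_in ≈ -224 Ω (capacitive)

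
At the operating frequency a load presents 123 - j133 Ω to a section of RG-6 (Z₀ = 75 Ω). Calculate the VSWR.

VSWR ≈ 3.91

Γ = (Z_L − Z_0)/(Z_L + Z_0) = (48 − j133)/(198 − j133)
|Γ| = 141/239 = 0.593
VSWR = (1 + |Γ|)/(1 − |Γ|) = 1.59/0.407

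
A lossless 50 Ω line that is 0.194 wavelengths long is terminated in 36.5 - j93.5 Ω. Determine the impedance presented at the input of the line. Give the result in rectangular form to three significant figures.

Z_in ≈ 7.48 + j4.57 Ω

βl = 2π × 0.194 = 69.8°
tan(βl) = tan(69.8°) = 2.72
Z_in = Z_0·(Z_L + jZ_0·tanβl)/(Z_0 + jZ_L·tanβl)
     = 50·(36.5 + j42.7)/(305 + j99.4)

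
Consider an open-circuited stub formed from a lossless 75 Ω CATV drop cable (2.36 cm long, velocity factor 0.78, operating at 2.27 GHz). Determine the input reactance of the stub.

λ = v/f = 0.78·c / 2.27 GHz = 0.103 m
βl = 2π·l/λ = 2π × 0.229 = 82.4°
tan(βl) = 7.51
For an open-circuited stub, Z_in = −jZ_0·cot(βl) = −jZ_0/tan(βl)

X_in ≈ -9.98 Ω (capacitive)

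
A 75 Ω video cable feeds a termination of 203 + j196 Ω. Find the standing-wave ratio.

Γ = (Z_L − Z_0)/(Z_L + Z_0) = (128 + j196)/(278 + j196)
|Γ| = 234/340 = 0.688
VSWR = (1 + |Γ|)/(1 − |Γ|) = 1.69/0.312

VSWR ≈ 5.41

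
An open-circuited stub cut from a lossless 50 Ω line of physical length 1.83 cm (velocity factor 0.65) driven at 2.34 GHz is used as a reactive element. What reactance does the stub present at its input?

X_in ≈ -9.67 Ω (capacitive)

λ = v/f = 0.65·c / 2.34 GHz = 0.0833 m
βl = 2π·l/λ = 2π × 0.22 = 79.1°
tan(βl) = 5.17
For an open-circuited stub, Z_in = −jZ_0·cot(βl) = −jZ_0/tan(βl)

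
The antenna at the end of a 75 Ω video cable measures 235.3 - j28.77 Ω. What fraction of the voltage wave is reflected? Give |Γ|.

|Γ| ≈ 0.523

Γ = (Z_L − Z_0)/(Z_L + Z_0) = (160.3 − j28.77)/(310.3 − j28.77)
|Γ| = 163/312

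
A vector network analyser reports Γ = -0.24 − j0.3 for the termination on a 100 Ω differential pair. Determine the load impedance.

Z_L ≈ 52.4 − j36.9 Ω

Z_L = Z_0·(1 + Γ)/(1 − Γ) = 100·(0.76 − j0.3)/(1.24 + j0.3)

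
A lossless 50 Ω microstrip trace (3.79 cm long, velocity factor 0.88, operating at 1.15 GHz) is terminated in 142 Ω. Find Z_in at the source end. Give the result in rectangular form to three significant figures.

Z_in ≈ 22.8 − j24.8 Ω

λ = v/f = 0.88·c / 1.15 GHz = 0.23 m
βl = 2π·l/λ = 2π × 0.165 = 59.4°
tan(βl) = tan(59.4°) = 1.69
Z_in = Z_0·(Z_L + jZ_0·tanβl)/(Z_0 + jZ_L·tanβl)
     = 50·(142 + j84.7)/(50 + j240)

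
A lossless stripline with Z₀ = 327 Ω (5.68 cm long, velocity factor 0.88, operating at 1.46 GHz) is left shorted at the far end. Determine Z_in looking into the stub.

Z_in ≈ −j767 Ω

λ = v/f = 0.88·c / 1.46 GHz = 0.181 m
βl = 2π·l/λ = 2π × 0.314 = 113°
tan(βl) = -2.35
For a shorted stub, Z_in = jZ_0·tan(βl)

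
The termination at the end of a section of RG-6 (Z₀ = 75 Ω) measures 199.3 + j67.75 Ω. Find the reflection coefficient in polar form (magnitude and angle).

Γ = (Z_L − Z_0)/(Z_L + Z_0) = (124.3 + j67.75)/(274.3 + j67.75)
|Γ| = 142/283 = 0.501

Γ ≈ 0.501 ∠ 14.7°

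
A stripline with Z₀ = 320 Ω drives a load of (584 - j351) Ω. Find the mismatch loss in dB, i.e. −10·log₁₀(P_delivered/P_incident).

Γ = (264 − j351)/(904 − j351), |Γ| = 0.453
|Γ|² = 0.205, so P_del/P_inc = 1 − |Γ|² = 0.795
ML = −10·log₁₀(1 − |Γ|²)

mismatch loss ≈ 0.997 dB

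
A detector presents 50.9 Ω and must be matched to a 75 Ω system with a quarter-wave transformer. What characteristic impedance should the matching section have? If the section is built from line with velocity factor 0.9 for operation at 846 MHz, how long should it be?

Z_qwt ≈ 61.8 Ω; length ≈ 7.98 cm

Z_qwt = √(Z_0·R_L) = √(75 × 50.9) = √3818
λ = 0.9·c/f = 0.319 m, so l = λ/4 = 0.0798 m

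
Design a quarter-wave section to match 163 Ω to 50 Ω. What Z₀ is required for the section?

Z_qwt = √(Z_0·R_L) = √(50 × 163) = √8150

Z_qwt ≈ 90.3 Ω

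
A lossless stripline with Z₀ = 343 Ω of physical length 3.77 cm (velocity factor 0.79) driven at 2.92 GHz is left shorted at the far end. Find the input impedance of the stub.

Z_in ≈ −j77.8 Ω

λ = v/f = 0.79·c / 2.92 GHz = 0.0812 m
βl = 2π·l/λ = 2π × 0.464 = 167°
tan(βl) = -0.227
For a shorted stub, Z_in = jZ_0·tan(βl)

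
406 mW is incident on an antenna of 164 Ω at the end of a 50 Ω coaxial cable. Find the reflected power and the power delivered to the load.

P_reflected ≈ 115 mW; P_delivered ≈ 291 mW

Γ = (164 − 50)/(164 + 50) = 0.533
|Γ|² = 0.284
P_refl = |Γ|²·P_inc = 115 mW, P_del = (1 − |Γ|²)·P_inc = 291 mW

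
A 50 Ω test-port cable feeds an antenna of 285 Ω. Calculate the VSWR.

Γ = (285 − 50)/(285 + 50) = 0.701
VSWR = (1 + 0.701)/(1 − 0.701)

VSWR ≈ 5.7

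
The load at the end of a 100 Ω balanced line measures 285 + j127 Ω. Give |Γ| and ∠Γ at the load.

Γ ≈ 0.554 ∠ 16.2°

Γ = (Z_L − Z_0)/(Z_L + Z_0) = (185 + j127)/(385 + j127)
|Γ| = 224/405 = 0.554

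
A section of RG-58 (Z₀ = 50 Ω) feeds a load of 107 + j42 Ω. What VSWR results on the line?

VSWR ≈ 2.54

Γ = (Z_L − Z_0)/(Z_L + Z_0) = (57 + j42)/(157 + j42)
|Γ| = 70.8/163 = 0.436
VSWR = (1 + |Γ|)/(1 − |Γ|) = 1.44/0.564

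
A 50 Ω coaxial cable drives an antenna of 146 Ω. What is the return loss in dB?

RL ≈ 6.2 dB

Γ = (146 − 50)/(146 + 50) = 0.49
RL = −20·log₁₀|Γ| = −20·log₁₀(0.49)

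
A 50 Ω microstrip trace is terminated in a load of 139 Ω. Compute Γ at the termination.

Γ = (Z_L − Z_0)/(Z_L + Z_0) = (139 − 50)/(139 + 50) = 89/189

Γ = 0.471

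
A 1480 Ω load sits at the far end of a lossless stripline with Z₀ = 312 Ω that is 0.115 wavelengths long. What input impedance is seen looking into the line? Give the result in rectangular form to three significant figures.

βl = 2π × 0.115 = 41.4°
tan(βl) = tan(41.4°) = 0.882
Z_in = Z_0·(Z_L + jZ_0·tanβl)/(Z_0 + jZ_L·tanβl)
     = 312·(1480 + j275)/(312 + j1300)

Z_in ≈ 142 − j320 Ω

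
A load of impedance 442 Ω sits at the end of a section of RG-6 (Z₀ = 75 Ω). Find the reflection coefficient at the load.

Γ = (Z_L − Z_0)/(Z_L + Z_0) = (442 − 75)/(442 + 75) = 367/517

Γ = 0.71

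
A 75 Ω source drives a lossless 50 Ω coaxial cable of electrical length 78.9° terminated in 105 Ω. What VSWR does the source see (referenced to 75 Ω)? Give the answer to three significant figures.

tan(βl) = 5.1
Z_in = Z_0·(Z_L + jZ_0·tanβl)/(Z_0 + jZ_L·tanβl) = 24.5 − j7.52 Ω
Γ_s = (Z_in − Z_s)/(Z_in + Z_s) = (-50.5 − j7.52)/(99.5 − j7.52), |Γ_s| = 0.511
VSWR = (1 + |Γ_s|)/(1 − |Γ_s|)

VSWR ≈ 3.09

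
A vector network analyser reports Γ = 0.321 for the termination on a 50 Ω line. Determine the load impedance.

Z_L = Z_0·(1 + Γ)/(1 − Γ) = 50·(1.32)/(0.679)

Z_L ≈ 97.3 Ω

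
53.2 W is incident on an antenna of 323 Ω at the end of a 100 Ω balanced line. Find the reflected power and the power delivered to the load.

Γ = (323 − 100)/(323 + 100) = 0.527
|Γ|² = 0.278
P_refl = |Γ|²·P_inc = 14.8 W, P_del = (1 − |Γ|²)·P_inc = 38.4 W

P_reflected ≈ 14.8 W; P_delivered ≈ 38.4 W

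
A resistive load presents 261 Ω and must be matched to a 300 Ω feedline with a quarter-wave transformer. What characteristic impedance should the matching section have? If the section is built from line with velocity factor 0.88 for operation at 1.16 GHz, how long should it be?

Z_qwt ≈ 280 Ω; length ≈ 5.69 cm

Z_qwt = √(Z_0·R_L) = √(300 × 261) = √78300
λ = 0.88·c/f = 0.228 m, so l = λ/4 = 0.0569 m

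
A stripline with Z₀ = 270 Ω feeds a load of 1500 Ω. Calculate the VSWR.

Γ = (1500 − 270)/(1500 + 270) = 0.695
VSWR = (1 + 0.695)/(1 − 0.695)

VSWR ≈ 5.56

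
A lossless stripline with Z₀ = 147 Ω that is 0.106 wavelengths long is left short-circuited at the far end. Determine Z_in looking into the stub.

βl = 2π × 0.106 = 38.2°
tan(βl) = 0.786
For a short-circuited stub, Z_in = jZ_0·tan(βl)

Z_in ≈ +j116 Ω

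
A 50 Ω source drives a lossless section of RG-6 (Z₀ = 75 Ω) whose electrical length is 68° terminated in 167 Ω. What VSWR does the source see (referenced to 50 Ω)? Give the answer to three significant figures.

tan(βl) = 2.48
Z_in = Z_0·(Z_L + jZ_0·tanβl)/(Z_0 + jZ_L·tanβl) = 37.9 − j23.4 Ω
Γ_s = (Z_in − Z_s)/(Z_in + Z_s) = (-12.1 − j23.4)/(87.9 − j23.4), |Γ_s| = 0.29
VSWR = (1 + |Γ_s|)/(1 − |Γ_s|)

VSWR ≈ 1.82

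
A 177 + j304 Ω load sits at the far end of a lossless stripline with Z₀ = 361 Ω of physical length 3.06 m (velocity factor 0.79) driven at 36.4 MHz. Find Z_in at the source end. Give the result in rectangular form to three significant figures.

λ = v/f = 0.79·c / 36.4 MHz = 6.51 m
βl = 2π·l/λ = 2π × 0.47 = 169°
tan(βl) = tan(169°) = -0.191
Z_in = Z_0·(Z_L + jZ_0·tanβl)/(Z_0 + jZ_L·tanβl)
     = 361·(177 + j235)/(419 − j33.8)

Z_in ≈ 135 + j213 Ω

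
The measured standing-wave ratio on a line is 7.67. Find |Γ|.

|Γ| = (S − 1)/(S + 1) = (7.67 − 1)/(7.67 + 1) = 6.67/8.67

|Γ| ≈ 0.769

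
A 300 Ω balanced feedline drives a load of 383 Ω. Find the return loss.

Γ = (383 − 300)/(383 + 300) = 0.122
RL = −20·log₁₀|Γ| = −20·log₁₀(0.122)

RL ≈ 18.3 dB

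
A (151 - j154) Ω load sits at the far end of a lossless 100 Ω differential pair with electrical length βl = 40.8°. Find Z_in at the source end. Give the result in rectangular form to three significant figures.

tan(βl) = tan(40.8°) = 0.863
Z_in = Z_0·(Z_L + jZ_0·tanβl)/(Z_0 + jZ_L·tanβl)
     = 100·(151 − j67.7)/(233 + j130)

Z_in ≈ 37 − j49.8 Ω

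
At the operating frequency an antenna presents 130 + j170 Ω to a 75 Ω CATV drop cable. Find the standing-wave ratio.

VSWR ≈ 5.08

Γ = (Z_L − Z_0)/(Z_L + Z_0) = (55 + j170)/(205 + j170)
|Γ| = 179/266 = 0.671
VSWR = (1 + |Γ|)/(1 − |Γ|) = 1.67/0.329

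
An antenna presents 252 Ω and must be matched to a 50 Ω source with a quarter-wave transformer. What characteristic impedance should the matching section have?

Z_qwt = √(Z_0·R_L) = √(50 × 252) = √12600

Z_qwt ≈ 112 Ω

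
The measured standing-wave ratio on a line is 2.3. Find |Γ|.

|Γ| ≈ 0.394

|Γ| = (S − 1)/(S + 1) = (2.3 − 1)/(2.3 + 1) = 1.3/3.3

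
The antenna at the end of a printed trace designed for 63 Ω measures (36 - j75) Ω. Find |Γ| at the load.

|Γ| ≈ 0.642

Γ = (Z_L − Z_0)/(Z_L + Z_0) = (-27 − j75)/(99 − j75)
|Γ| = 79.7/124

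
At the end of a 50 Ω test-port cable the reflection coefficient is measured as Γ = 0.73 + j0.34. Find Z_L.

Z_L ≈ 93.2 + j180 Ω

Z_L = Z_0·(1 + Γ)/(1 − Γ) = 50·(1.73 + j0.34)/(0.27 − j0.34)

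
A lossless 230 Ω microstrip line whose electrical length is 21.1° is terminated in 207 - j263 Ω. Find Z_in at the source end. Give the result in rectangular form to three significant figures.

Z_in ≈ 108 − j147 Ω

tan(βl) = tan(21.1°) = 0.386
Z_in = Z_0·(Z_L + jZ_0·tanβl)/(Z_0 + jZ_L·tanβl)
     = 230·(207 − j174)/(331 + j79.9)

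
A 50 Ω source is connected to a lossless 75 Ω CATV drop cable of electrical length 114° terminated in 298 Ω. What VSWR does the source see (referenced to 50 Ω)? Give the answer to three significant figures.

tan(βl) = -2.25
Z_in = Z_0·(Z_L + jZ_0·tanβl)/(Z_0 + jZ_L·tanβl) = 22.3 + j30.9 Ω
Γ_s = (Z_in − Z_s)/(Z_in + Z_s) = (-27.7 + j30.9)/(72.3 + j30.9), |Γ_s| = 0.527
VSWR = (1 + |Γ_s|)/(1 − |Γ_s|)

VSWR ≈ 3.23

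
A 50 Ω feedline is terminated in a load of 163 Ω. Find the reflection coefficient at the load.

Γ = (Z_L − Z_0)/(Z_L + Z_0) = (163 − 50)/(163 + 50) = 113/213

Γ = 0.531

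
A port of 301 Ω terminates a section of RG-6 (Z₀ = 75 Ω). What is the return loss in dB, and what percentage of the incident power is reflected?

Γ = (301 − 75)/(301 + 75) = 0.601
RL = −20·log₁₀(0.601) = 4.42 dB
P_refl/P_inc = |Γ|² = 0.361

RL ≈ 4.42 dB; 36.1% of incident power reflected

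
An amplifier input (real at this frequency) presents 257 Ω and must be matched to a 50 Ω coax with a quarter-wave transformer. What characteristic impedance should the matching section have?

Z_qwt = √(Z_0·R_L) = √(50 × 257) = √12850

Z_qwt ≈ 113 Ω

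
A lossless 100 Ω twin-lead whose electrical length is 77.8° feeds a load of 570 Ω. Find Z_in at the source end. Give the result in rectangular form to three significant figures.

Z_in ≈ 18.3 − j20.9 Ω

tan(βl) = tan(77.8°) = 4.63
Z_in = Z_0·(Z_L + jZ_0·tanβl)/(Z_0 + jZ_L·tanβl)
     = 100·(570 + j463)/(100 + j2640)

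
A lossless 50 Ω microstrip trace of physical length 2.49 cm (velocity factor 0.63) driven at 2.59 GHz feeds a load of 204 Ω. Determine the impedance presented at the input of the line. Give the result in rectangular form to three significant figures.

Z_in ≈ 16.9 + j29.6 Ω

λ = v/f = 0.63·c / 2.59 GHz = 0.073 m
βl = 2π·l/λ = 2π × 0.341 = 123°
tan(βl) = tan(123°) = -1.55
Z_in = Z_0·(Z_L + jZ_0·tanβl)/(Z_0 + jZ_L·tanβl)
     = 50·(204 − j77.5)/(50 − j316)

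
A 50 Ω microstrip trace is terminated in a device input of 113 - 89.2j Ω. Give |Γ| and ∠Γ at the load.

Γ ≈ 0.588 ∠ -26.1°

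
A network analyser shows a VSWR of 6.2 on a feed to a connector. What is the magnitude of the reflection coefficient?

|Γ| ≈ 0.722

|Γ| = (S − 1)/(S + 1) = (6.2 − 1)/(6.2 + 1) = 5.2/7.2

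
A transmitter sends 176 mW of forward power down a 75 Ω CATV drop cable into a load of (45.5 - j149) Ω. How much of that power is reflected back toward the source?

|Γ| = |(-29.5 − j149)/(120.5 − j149)| = 0.793
|Γ|² = 0.628
P_refl = |Γ|²·P_inc = 111 mW, P_del = (1 − |Γ|²)·P_inc = 65.4 mW

P_reflected ≈ 111 mW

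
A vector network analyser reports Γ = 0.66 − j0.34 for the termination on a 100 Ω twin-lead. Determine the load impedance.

Z_L = Z_0·(1 + Γ)/(1 − Γ) = 100·(1.66 − j0.34)/(0.34 + j0.34)

Z_L ≈ 194 − j294 Ω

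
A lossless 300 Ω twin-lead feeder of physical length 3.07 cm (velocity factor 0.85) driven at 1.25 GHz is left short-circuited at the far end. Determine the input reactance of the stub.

λ = v/f = 0.85·c / 1.25 GHz = 0.204 m
βl = 2π·l/λ = 2π × 0.15 = 54.2°
tan(βl) = 1.39
For a short-circuited stub, Z_in = jZ_0·tan(βl)

X_in ≈ 416 Ω (inductive)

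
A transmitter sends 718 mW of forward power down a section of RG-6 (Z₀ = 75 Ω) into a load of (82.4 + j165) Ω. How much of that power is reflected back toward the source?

|Γ| = |(7.4 + j165)/(157.4 + j165)| = 0.724
|Γ|² = 0.525
P_refl = |Γ|²·P_inc = 377 mW, P_del = (1 − |Γ|²)·P_inc = 341 mW

P_reflected ≈ 377 mW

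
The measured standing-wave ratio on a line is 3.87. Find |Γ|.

|Γ| ≈ 0.589

|Γ| = (S − 1)/(S + 1) = (3.87 − 1)/(3.87 + 1) = 2.87/4.87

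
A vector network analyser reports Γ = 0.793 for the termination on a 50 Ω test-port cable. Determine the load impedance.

Z_L ≈ 433 Ω

Z_L = Z_0·(1 + Γ)/(1 − Γ) = 50·(1.79)/(0.207)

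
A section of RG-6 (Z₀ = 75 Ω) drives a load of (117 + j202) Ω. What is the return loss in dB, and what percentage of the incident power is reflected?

Γ = (42 + j202)/(192 + j202), |Γ| = 0.74
RL = −20·log₁₀(0.74) = 2.61 dB
P_refl/P_inc = |Γ|² = 0.548

RL ≈ 2.61 dB; 54.8% of incident power reflected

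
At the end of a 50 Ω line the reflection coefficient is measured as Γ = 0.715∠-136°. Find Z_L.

Z_L = Z_0·(1 + Γ)/(1 − Γ) = 50·(0.486 − j0.497)/(1.51 + j0.497)

Z_L ≈ 9.62 − j19.6 Ω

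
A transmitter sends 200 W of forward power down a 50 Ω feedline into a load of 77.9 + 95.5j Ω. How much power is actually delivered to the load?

|Γ| = |(27.9 + j95.5)/(127.9 + j95.5)| = 0.623
|Γ|² = 0.389
P_refl = |Γ|²·P_inc = 77.7 W, P_del = (1 − |Γ|²)·P_inc = 122 W

P_delivered ≈ 122 W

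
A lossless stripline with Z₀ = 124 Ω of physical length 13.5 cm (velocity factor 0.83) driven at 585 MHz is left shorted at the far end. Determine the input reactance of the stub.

X_in ≈ -276 Ω (capacitive)

λ = v/f = 0.83·c / 585 MHz = 0.426 m
βl = 2π·l/λ = 2π × 0.317 = 114°
tan(βl) = -2.23
For a shorted stub, Z_in = jZ_0·tan(βl)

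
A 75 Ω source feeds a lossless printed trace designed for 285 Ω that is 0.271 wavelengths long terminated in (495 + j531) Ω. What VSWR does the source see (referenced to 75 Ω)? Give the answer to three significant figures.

VSWR ≈ 1.83

βl = 2π × 0.271 = 97.6°
tan(βl) = -7.53
Z_in = Z_0·(Z_L + jZ_0·tanβl)/(Z_0 + jZ_L·tanβl) = 72 − j44.9 Ω
Γ_s = (Z_in − Z_s)/(Z_in + Z_s) = (-3.04 − j44.9)/(147 − j44.9), |Γ_s| = 0.293
VSWR = (1 + |Γ_s|)/(1 − |Γ_s|)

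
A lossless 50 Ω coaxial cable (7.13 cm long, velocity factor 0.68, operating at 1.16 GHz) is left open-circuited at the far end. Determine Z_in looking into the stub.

λ = v/f = 0.68·c / 1.16 GHz = 0.176 m
βl = 2π·l/λ = 2π × 0.405 = 146°
tan(βl) = -0.676
For an open-circuited stub, Z_in = −jZ_0·cot(βl) = −jZ_0/tan(βl)

Z_in ≈ +j74 Ω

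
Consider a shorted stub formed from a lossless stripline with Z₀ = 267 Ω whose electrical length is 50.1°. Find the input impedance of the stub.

Z_in ≈ +j319 Ω

tan(βl) = 1.2
For a shorted stub, Z_in = jZ_0·tan(βl)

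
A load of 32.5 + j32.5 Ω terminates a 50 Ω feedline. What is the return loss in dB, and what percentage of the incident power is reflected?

RL ≈ 7.61 dB; 17.3% of incident power reflected

Γ = (-17.5 + j32.5)/(82.5 + j32.5), |Γ| = 0.416
RL = −20·log₁₀(0.416) = 7.61 dB
P_refl/P_inc = |Γ|² = 0.173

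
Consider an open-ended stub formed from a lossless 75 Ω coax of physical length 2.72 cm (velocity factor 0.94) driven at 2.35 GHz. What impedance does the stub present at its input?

Z_in ≈ −j11.1 Ω

λ = v/f = 0.94·c / 2.35 GHz = 0.12 m
βl = 2π·l/λ = 2π × 0.227 = 81.6°
tan(βl) = 6.77
For an open-ended stub, Z_in = −jZ_0·cot(βl) = −jZ_0/tan(βl)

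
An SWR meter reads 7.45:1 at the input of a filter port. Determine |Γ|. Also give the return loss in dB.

|Γ| = (S − 1)/(S + 1) = (7.45 − 1)/(7.45 + 1) = 6.45/8.45
RL = −20·log₁₀|Γ| = −20·log₁₀(0.763)

|Γ| ≈ 0.763; return loss ≈ 2.35 dB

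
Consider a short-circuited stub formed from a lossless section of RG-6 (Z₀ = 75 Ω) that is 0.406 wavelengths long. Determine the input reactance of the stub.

X_in ≈ -50.3 Ω (capacitive)

βl = 2π × 0.406 = 146°
tan(βl) = -0.67
For a short-circuited stub, Z_in = jZ_0·tan(βl)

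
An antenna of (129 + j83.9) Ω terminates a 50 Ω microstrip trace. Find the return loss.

RL ≈ 4.69 dB

Γ = (79 + j83.9)/(179 + j83.9), |Γ| = 0.583
RL = −20·log₁₀|Γ| = −20·log₁₀(0.583)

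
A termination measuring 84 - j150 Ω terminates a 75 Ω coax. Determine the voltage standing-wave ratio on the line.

Γ = (Z_L − Z_0)/(Z_L + Z_0) = (9 − j150)/(159 − j150)
|Γ| = 150/219 = 0.687
VSWR = (1 + |Γ|)/(1 − |Γ|) = 1.69/0.313

VSWR ≈ 5.4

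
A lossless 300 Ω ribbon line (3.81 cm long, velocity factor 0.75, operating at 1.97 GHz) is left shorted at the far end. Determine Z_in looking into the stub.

Z_in ≈ −j518 Ω

λ = v/f = 0.75·c / 1.97 GHz = 0.114 m
βl = 2π·l/λ = 2π × 0.334 = 120°
tan(βl) = -1.73
For a shorted stub, Z_in = jZ_0·tan(βl)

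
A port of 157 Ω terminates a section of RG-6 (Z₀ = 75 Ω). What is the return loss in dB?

Γ = (157 − 75)/(157 + 75) = 0.353
RL = −20·log₁₀|Γ| = −20·log₁₀(0.353)

RL ≈ 9.03 dB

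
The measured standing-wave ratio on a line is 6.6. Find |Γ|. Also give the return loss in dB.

|Γ| = (S − 1)/(S + 1) = (6.6 − 1)/(6.6 + 1) = 5.6/7.6
RL = −20·log₁₀|Γ| = −20·log₁₀(0.737)

|Γ| ≈ 0.737; return loss ≈ 2.65 dB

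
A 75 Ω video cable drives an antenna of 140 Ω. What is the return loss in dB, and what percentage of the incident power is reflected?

RL ≈ 10.4 dB; 9.14% of incident power reflected

Γ = (140 − 75)/(140 + 75) = 0.302
RL = −20·log₁₀(0.302) = 10.4 dB
P_refl/P_inc = |Γ|² = 0.0914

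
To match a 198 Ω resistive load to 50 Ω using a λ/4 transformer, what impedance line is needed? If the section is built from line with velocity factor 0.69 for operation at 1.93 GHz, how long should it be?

Z_qwt ≈ 99.5 Ω; length ≈ 2.68 cm

Z_qwt = √(Z_0·R_L) = √(50 × 198) = √9900
λ = 0.69·c/f = 0.107 m, so l = λ/4 = 0.0268 m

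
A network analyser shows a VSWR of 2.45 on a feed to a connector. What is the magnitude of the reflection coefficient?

|Γ| = (S − 1)/(S + 1) = (2.45 − 1)/(2.45 + 1) = 1.45/3.45

|Γ| ≈ 0.42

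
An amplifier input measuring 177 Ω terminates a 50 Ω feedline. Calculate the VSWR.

VSWR ≈ 3.54

Γ = (177 − 50)/(177 + 50) = 0.559
VSWR = (1 + 0.559)/(1 − 0.559)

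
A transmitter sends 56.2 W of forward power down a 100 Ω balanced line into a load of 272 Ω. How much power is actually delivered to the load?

P_delivered ≈ 44.2 W

Γ = (272 − 100)/(272 + 100) = 0.462
|Γ|² = 0.214
P_refl = |Γ|²·P_inc = 12 W, P_del = (1 − |Γ|²)·P_inc = 44.2 W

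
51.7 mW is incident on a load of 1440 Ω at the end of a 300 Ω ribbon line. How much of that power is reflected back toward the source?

P_reflected ≈ 22.2 mW

Γ = (1440 − 300)/(1440 + 300) = 0.655
|Γ|² = 0.429
P_refl = |Γ|²·P_inc = 22.2 mW, P_del = (1 − |Γ|²)·P_inc = 29.5 mW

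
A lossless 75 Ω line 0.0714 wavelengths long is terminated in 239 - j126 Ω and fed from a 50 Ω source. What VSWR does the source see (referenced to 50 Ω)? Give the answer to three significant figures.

VSWR ≈ 5.19

βl = 2π × 0.0714 = 25.7°
tan(βl) = 0.481
Z_in = Z_0·(Z_L + jZ_0·tanβl)/(Z_0 + jZ_L·tanβl) = 52.3 − j94.1 Ω
Γ_s = (Z_in − Z_s)/(Z_in + Z_s) = (2.34 − j94.1)/(102 − j94.1), |Γ_s| = 0.677
VSWR = (1 + |Γ_s|)/(1 − |Γ_s|)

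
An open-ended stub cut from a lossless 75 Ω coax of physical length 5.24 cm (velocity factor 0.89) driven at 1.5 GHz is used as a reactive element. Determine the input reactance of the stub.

X_in ≈ 21.5 Ω (inductive)

λ = v/f = 0.89·c / 1.5 GHz = 0.178 m
βl = 2π·l/λ = 2π × 0.294 = 106°
tan(βl) = -3.49
For an open-ended stub, Z_in = −jZ_0·cot(βl) = −jZ_0/tan(βl)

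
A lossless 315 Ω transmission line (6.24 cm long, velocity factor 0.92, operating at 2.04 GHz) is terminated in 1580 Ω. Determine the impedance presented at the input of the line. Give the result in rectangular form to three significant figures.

Z_in ≈ 657 + j740 Ω

λ = v/f = 0.92·c / 2.04 GHz = 0.135 m
βl = 2π·l/λ = 2π × 0.461 = 166°
tan(βl) = tan(166°) = -0.249
Z_in = Z_0·(Z_L + jZ_0·tanβl)/(Z_0 + jZ_L·tanβl)
     = 315·(1580 − j78.3)/(315 − j393)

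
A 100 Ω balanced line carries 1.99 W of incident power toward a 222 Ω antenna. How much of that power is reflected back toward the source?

P_reflected ≈ 0.286 W

Γ = (222 − 100)/(222 + 100) = 0.379
|Γ|² = 0.144
P_refl = |Γ|²·P_inc = 0.286 W, P_del = (1 − |Γ|²)·P_inc = 1.7 W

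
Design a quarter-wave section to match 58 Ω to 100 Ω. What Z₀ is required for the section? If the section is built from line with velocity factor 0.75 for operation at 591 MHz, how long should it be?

Z_qwt ≈ 76.2 Ω; length ≈ 9.52 cm

Z_qwt = √(Z_0·R_L) = √(100 × 58) = √5800
λ = 0.75·c/f = 0.381 m, so l = λ/4 = 0.0952 m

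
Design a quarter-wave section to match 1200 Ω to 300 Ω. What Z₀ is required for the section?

Z_qwt ≈ 600 Ω

Z_qwt = √(Z_0·R_L) = √(300 × 1200) = √360000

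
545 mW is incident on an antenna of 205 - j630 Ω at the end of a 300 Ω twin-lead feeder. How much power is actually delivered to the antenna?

P_delivered ≈ 206 mW

|Γ| = |(-95 − j630)/(505 − j630)| = 0.789
|Γ|² = 0.623
P_refl = |Γ|²·P_inc = 339 mW, P_del = (1 − |Γ|²)·P_inc = 206 mW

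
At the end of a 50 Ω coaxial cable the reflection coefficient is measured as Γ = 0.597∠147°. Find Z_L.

Z_L ≈ 13.6 + j13.8 Ω

Z_L = Z_0·(1 + Γ)/(1 − Γ) = 50·(0.499 + j0.325)/(1.5 − j0.325)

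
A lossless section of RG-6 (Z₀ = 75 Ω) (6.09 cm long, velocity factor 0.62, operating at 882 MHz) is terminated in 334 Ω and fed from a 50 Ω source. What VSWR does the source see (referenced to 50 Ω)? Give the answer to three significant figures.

VSWR ≈ 3.2

λ = v/f = 0.62·c / 882 MHz = 0.211 m
βl = 2π·l/λ = 2π × 0.289 = 104°
tan(βl) = -4.02
Z_in = Z_0·(Z_L + jZ_0·tanβl)/(Z_0 + jZ_L·tanβl) = 17.8 + j17.7 Ω
Γ_s = (Z_in − Z_s)/(Z_in + Z_s) = (-32.2 + j17.7)/(67.8 + j17.7), |Γ_s| = 0.524
VSWR = (1 + |Γ_s|)/(1 − |Γ_s|)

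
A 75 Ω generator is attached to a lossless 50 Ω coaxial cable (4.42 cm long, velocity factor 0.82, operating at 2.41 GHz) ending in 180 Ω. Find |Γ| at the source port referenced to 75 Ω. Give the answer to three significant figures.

|Γ| ≈ 0.492

λ = v/f = 0.82·c / 2.41 GHz = 0.102 m
βl = 2π·l/λ = 2π × 0.433 = 156°
tan(βl) = -0.448
Z_in = Z_0·(Z_L + jZ_0·tanβl)/(Z_0 + jZ_L·tanβl) = 60.1 + j74.4 Ω
Γ_s = (Z_in − Z_s)/(Z_in + Z_s) = (-14.9 + j74.4)/(135 + j74.4), |Γ_s| = 0.492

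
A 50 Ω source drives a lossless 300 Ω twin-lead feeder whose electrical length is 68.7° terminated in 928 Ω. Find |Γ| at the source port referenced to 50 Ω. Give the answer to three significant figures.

tan(βl) = 2.56
Z_in = Z_0·(Z_L + jZ_0·tanβl)/(Z_0 + jZ_L·tanβl) = 110 − j103 Ω
Γ_s = (Z_in − Z_s)/(Z_in + Z_s) = (60 − j103)/(160 − j103), |Γ_s| = 0.627

|Γ| ≈ 0.627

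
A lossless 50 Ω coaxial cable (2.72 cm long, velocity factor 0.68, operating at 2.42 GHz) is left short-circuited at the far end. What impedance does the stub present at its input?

Z_in ≈ −j102 Ω

λ = v/f = 0.68·c / 2.42 GHz = 0.0843 m
βl = 2π·l/λ = 2π × 0.323 = 116°
tan(βl) = -2.04
For a short-circuited stub, Z_in = jZ_0·tan(βl)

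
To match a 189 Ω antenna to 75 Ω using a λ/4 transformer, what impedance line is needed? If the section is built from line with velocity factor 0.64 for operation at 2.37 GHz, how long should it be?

Z_qwt ≈ 119 Ω; length ≈ 2.03 cm

Z_qwt = √(Z_0·R_L) = √(75 × 189) = √14180
λ = 0.64·c/f = 0.081 m, so l = λ/4 = 0.0203 m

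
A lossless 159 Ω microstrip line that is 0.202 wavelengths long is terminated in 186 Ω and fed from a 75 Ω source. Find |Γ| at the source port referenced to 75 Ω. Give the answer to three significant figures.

|Γ| ≈ 0.305

βl = 2π × 0.202 = 72.7°
tan(βl) = 3.21
Z_in = Z_0·(Z_L + jZ_0·tanβl)/(Z_0 + jZ_L·tanβl) = 139 − j12.4 Ω
Γ_s = (Z_in − Z_s)/(Z_in + Z_s) = (64.2 − j12.4)/(214 − j12.4), |Γ_s| = 0.305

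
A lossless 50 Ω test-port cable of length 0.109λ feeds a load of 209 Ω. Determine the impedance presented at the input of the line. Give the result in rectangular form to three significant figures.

Z_in ≈ 27.5 − j53.2 Ω

βl = 2π × 0.109 = 39.2°
tan(βl) = tan(39.2°) = 0.817
Z_in = Z_0·(Z_L + jZ_0·tanβl)/(Z_0 + jZ_L·tanβl)
     = 50·(209 + j40.8)/(50 + j171)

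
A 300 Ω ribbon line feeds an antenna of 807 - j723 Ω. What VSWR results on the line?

VSWR ≈ 5.02

Γ = (Z_L − Z_0)/(Z_L + Z_0) = (507 − j723)/(1107 − j723)
|Γ| = 883/1320 = 0.668
VSWR = (1 + |Γ|)/(1 − |Γ|) = 1.67/0.332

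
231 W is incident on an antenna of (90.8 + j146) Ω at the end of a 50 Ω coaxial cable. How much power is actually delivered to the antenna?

P_delivered ≈ 102 W

|Γ| = |(40.8 + j146)/(140.8 + j146)| = 0.747
|Γ|² = 0.559
P_refl = |Γ|²·P_inc = 129 W, P_del = (1 − |Γ|²)·P_inc = 102 W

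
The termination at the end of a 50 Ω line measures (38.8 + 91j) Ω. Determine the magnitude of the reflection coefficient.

|Γ| ≈ 0.721

Γ = (Z_L − Z_0)/(Z_L + Z_0) = (-11.2 + j91)/(88.8 + j91)
|Γ| = 91.7/127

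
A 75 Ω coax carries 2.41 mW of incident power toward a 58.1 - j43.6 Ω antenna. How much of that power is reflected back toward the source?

P_reflected ≈ 0.269 mW

|Γ| = |(-16.9 − j43.6)/(133.1 − j43.6)| = 0.334
|Γ|² = 0.111
P_refl = |Γ|²·P_inc = 0.269 mW, P_del = (1 − |Γ|²)·P_inc = 2.14 mW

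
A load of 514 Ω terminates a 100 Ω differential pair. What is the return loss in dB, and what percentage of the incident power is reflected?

Γ = (514 − 100)/(514 + 100) = 0.674
RL = −20·log₁₀(0.674) = 3.42 dB
P_refl/P_inc = |Γ|² = 0.455

RL ≈ 3.42 dB; 45.5% of incident power reflected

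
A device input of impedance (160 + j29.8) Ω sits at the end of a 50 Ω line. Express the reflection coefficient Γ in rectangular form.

Γ = (Z_L − Z_0)/(Z_L + Z_0) = (110 + j29.8)/(210 + j29.8)

Γ ≈ 0.533 + j0.0662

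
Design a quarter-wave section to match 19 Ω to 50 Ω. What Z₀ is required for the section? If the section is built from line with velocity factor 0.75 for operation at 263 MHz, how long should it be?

Z_qwt = √(Z_0·R_L) = √(50 × 19) = √950
λ = 0.75·c/f = 0.856 m, so l = λ/4 = 0.214 m

Z_qwt ≈ 30.8 Ω; length ≈ 21.4 cm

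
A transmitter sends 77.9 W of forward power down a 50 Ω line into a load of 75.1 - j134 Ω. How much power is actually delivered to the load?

|Γ| = |(25.1 − j134)/(125.1 − j134)| = 0.744
|Γ|² = 0.553
P_refl = |Γ|²·P_inc = 43.1 W, P_del = (1 − |Γ|²)·P_inc = 34.8 W

P_delivered ≈ 34.8 W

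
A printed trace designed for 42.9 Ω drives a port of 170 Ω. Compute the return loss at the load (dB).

RL ≈ 4.48 dB

Γ = (170 − 42.9)/(170 + 42.9) = 0.597
RL = −20·log₁₀|Γ| = −20·log₁₀(0.597)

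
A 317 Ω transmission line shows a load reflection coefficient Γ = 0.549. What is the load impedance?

Z_L ≈ 1090 Ω

Z_L = Z_0·(1 + Γ)/(1 − Γ) = 317·(1.55)/(0.451)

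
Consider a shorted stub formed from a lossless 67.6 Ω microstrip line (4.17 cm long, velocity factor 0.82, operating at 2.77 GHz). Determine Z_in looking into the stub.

λ = v/f = 0.82·c / 2.77 GHz = 0.0888 m
βl = 2π·l/λ = 2π × 0.47 = 169°
tan(βl) = -0.194
For a shorted stub, Z_in = jZ_0·tan(βl)

Z_in ≈ −j13.1 Ω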